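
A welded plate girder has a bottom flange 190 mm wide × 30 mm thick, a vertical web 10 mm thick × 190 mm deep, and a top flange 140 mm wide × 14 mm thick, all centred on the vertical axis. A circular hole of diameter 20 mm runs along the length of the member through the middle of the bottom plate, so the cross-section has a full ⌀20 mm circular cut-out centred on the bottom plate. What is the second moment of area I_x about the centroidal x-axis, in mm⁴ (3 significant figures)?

I_x ≈ 7.51 × 10⁷ mm⁴

Break the section into simple shapes (no overlaps), measuring from the bottom-left corner of the bounding box.
Bottom plate: 190 × 30, A = 5 700 mm², y = 15 mm, Ī = 427 500 mm⁴.
Web plate: 10 × 190, A = 1 900 mm², y = 125 mm, Ī = 5 715 833 mm⁴.
Top plate: 140 × 14, A = 1 960 mm², y = 227 mm, Ī = 32 013 mm⁴.
Hole (subtracted): ⌀20, A = 314.16 mm², y = 15 mm, Ī = 7 854 mm⁴.
Centroid: ȳ = ΣA·y / ΣA = 82.546 mm.
Transfer each piece to the centroidal x-axis using Ī + A·d² with d = y − 82.546:
  bottom plate: d = -67.546 mm → contributes +26 433 571 mm⁴
  web plate: d = 42.454 mm → contributes +9 140 276 mm⁴
  top plate: d = 144.45 mm → contributes +40 931 224 mm⁴
  hole: d = -67.546 mm → contributes −1 441 196 mm⁴
Total I = 75 063 875 mm⁴.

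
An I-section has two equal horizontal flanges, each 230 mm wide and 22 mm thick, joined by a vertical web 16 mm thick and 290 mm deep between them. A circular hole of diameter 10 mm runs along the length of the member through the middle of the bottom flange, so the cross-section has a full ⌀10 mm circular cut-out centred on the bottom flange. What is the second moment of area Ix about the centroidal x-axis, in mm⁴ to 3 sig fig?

Ix ≈ 2.77 × 10⁸ mm⁴

Split into non-overlapping primitives; take the origin at the lower-left of the bounding box.
Bottom flange: 230 × 22, A = 5 060 mm², y = 11 mm, Ī = 204 087 mm⁴.
Web: 16 × 290, A = 4 640 mm², y = 167 mm, Ī = 32 518 667 mm⁴.
Top flange: 230 × 22, A = 5 060 mm², y = 323 mm, Ī = 204 087 mm⁴.
Hole (subtracted): ⌀10, A = 78.54 mm², y = 11 mm, Ī = 490.87 mm⁴.
Centroid: ȳ = ΣA·y / ΣA = 167.83 mm.
Transfer each piece to the centroidal x-axis using Ī + A·d² with d = y − 167.83:
  bottom flange: d = -156.83 mm → contributes +124 665 270 mm⁴
  web: d = -0.83454 mm → contributes +32 521 898 mm⁴
  top flange: d = 155.17 mm → contributes +122 030 272 mm⁴
  hole: d = -156.83 mm → contributes −1 932 340 mm⁴
Total I = 277 285 099 mm⁴.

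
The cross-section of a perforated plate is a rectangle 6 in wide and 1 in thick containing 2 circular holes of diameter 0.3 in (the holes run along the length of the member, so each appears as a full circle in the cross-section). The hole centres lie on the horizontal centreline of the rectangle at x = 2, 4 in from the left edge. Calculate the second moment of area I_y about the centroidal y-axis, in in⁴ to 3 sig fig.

Treat the section as a set of non-overlapping primitives; coordinates are from the bounding-box lower-left.
Plate: 6 × 1, A = 6 in², x = 3 in, Ī = 18 in⁴.
Hole 1 (subtracted): ⌀0.3, A = 0.070686 in², x = 2 in, Ī = 0.00039761 in⁴.
Hole 2 (subtracted): ⌀0.3, A = 0.070686 in², x = 4 in, Ī = 0.00039761 in⁴.
By symmetry the centroid is at mid-width, x̄ = 3 in.
Transfer each piece to the centroidal y-axis using Ī + A·d² with d = x − 3:
  plate: d = 0 in → contributes +18 in⁴
  hole 1: d = -1 in → contributes −0.071083 in⁴
  hole 2: d = 1 in → contributes −0.071083 in⁴
Total I = 17.858 in⁴.

I_y ≈ 17.9 in⁴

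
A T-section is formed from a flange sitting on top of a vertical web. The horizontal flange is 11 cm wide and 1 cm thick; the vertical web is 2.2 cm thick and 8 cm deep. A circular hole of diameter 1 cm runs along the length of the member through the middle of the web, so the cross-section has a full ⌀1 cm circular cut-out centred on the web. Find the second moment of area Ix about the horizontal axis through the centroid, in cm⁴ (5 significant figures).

Split into non-overlapping primitives; take the origin at the lower-left of the bounding box.
Flange: 11 × 1, A = 11 cm², y = 8.5 cm, Ī = 0.9166667 cm⁴.
Web: 2.2 × 8, A = 17.6 cm², y = 4 cm, Ī = 93.86667 cm⁴.
Hole (subtracted): ⌀1, A = 0.7853982 cm², y = 4 cm, Ī = 0.04908739 cm⁴.
Centroid: ȳ = ΣA·y / ΣA = 5.779641 cm.
Transfer each piece to the horizontal axis through the centroid using Ī + A·d² with d = y − 5.779641:
  flange: d = 2.720359 cm → contributes +82.32056 cm⁴
  web: d = -1.779641 cm → contributes +149.608 cm⁴
  hole: d = -1.779641 cm → contributes −2.536539 cm⁴
Total I = 229.392 cm⁴.

Ix ≈ 229.39 cm⁴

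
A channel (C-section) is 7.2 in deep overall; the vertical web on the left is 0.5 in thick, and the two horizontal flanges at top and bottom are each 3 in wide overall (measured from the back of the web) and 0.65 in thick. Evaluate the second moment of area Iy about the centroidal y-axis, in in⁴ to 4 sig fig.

Iy ≈ 5.611 in⁴

Decompose the section into non-overlapping parts with the origin at the bottom-left of its bounding rectangle.
Web: 0.5 × 7.2, A = 3.6 in², x = 0.25 in, Ī = 0.075 in⁴.
Top flange (beyond web): 2.5 × 0.65, A = 1.625 in², x = 1.75 in, Ī = 0.846354 in⁴.
Bottom flange (beyond web): 2.5 × 0.65, A = 1.625 in², x = 1.75 in, Ī = 0.846354 in⁴.
Centroid: x̄ = ΣA·x / ΣA = 0.961679 in.
Transfer each piece to the centroidal y-axis using Ī + A·d² with d = x − 0.961679:
  web: d = -0.711679 in → contributes +1.89835 in⁴
  top flange (beyond web): d = 0.788321 in → contributes +1.85621 in⁴
  bottom flange (beyond web): d = 0.788321 in → contributes +1.85621 in⁴
Total I = 5.61077 in⁴.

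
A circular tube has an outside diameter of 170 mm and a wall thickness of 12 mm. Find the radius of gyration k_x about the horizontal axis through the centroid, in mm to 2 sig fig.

Treat the section as a set of non-overlapping primitives; coordinates are from the bounding-box lower-left.
Outer circle: ⌀170, A = 22 698 mm², y = 85 mm, Ī = 40 998 275 mm⁴.
Bore (subtracted): ⌀146, A = 16 742 mm², y = 85 mm, Ī = 22 303 926 mm⁴.
By symmetry the centroid is at mid-height, ȳ = 85 mm.
All pieces are centred on the horizontal axis through the centroid, so I = ΣĪ (holes subtracted) = 18 694 349 mm⁴.
Radius of gyration: k = √(I/A) = √(18 694 349 / 5 956) = 56.02 mm.

k_x ≈ 56 mm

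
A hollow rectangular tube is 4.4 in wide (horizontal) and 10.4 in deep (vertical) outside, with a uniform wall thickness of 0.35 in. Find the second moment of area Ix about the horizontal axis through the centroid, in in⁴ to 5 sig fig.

Ix ≈ 131.04 in⁴

Decompose the section into non-overlapping parts with the origin at the bottom-left of its bounding rectangle.
Outer rectangle: 4.4 × 10.4, A = 45.76 in², y = 5.2 in, Ī = 412.4501 in⁴.
Inner void (subtracted): 3.7 × 9.7, A = 35.89 in², y = 5.2 in, Ī = 281.4075 in⁴.
By symmetry the centroid is at mid-height, ȳ = 5.2 in.
All pieces are centred on the horizontal axis through the centroid, so I = ΣĪ (holes subtracted) = 131.0426 in⁴.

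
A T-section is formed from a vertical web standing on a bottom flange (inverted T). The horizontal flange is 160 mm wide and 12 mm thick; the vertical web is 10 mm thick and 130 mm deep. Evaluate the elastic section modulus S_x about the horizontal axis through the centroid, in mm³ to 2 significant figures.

Split into non-overlapping primitives; take the origin at the lower-left of the bounding box.
Flange: 160 × 12, A = 1 920 mm², y = 6 mm, Ī = 23 040 mm⁴.
Web: 10 × 130, A = 1 300 mm², y = 77 mm, Ī = 1 830 833 mm⁴.
Centroid: ȳ = ΣA·y / ΣA = 34.66 mm.
Transfer each piece to the horizontal axis through the centroid using Ī + A·d² with d = y − 34.66:
  flange: d = -28.66 mm → contributes +1 600 625 mm⁴
  web: d = 42.34 mm → contributes +4 160 806 mm⁴
Total I = 5 761 431 mm⁴.
Extreme fibre distance c = 107.3 mm; S = I/c = 53 677 mm³.

S_x ≈ 5.4 × 10⁴ mm³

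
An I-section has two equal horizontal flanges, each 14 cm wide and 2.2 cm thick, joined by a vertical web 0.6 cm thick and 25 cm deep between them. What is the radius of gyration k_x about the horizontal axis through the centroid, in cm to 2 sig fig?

k_x ≈ 13 cm

Split into non-overlapping primitives; take the origin at the lower-left of the bounding box.
Bottom flange: 14 × 2.2, A = 30.8 cm², y = 1.1 cm, Ī = 12.42 cm⁴.
Web: 0.6 × 25, A = 15 cm², y = 14.7 cm, Ī = 781.3 cm⁴.
Top flange: 14 × 2.2, A = 30.8 cm², y = 28.3 cm, Ī = 12.42 cm⁴.
By symmetry the centroid is at mid-height, ȳ = 14.7 cm.
Transfer each piece to the horizontal axis through the centroid using Ī + A·d² with d = y − 14.7:
  bottom flange: d = -13.6 cm → contributes +5 709 cm⁴
  web: d = 0 cm → contributes +781.3 cm⁴
  top flange: d = 13.6 cm → contributes +5 709 cm⁴
Total I = 12 200 cm⁴.
Radius of gyration: k = √(I/A) = √(12 200 / 76.6) = 12.62 cm.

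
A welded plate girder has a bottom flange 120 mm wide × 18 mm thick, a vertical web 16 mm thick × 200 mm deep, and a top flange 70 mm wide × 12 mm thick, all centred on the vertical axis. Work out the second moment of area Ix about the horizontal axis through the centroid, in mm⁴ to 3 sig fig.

Decompose the section into non-overlapping parts with the origin at the bottom-left of its bounding rectangle.
Bottom plate: 120 × 18, A = 2 160 mm², y = 9 mm, Ī = 58 320 mm⁴.
Web plate: 16 × 200, A = 3 200 mm², y = 118 mm, Ī = 10 666 667 mm⁴.
Top plate: 70 × 12, A = 840 mm², y = 224 mm, Ī = 10 080 mm⁴.
Centroid: ȳ = ΣA·y / ΣA = 94.387 mm.
Transfer each piece to the horizontal axis through the centroid using Ī + A·d² with d = y − 94.387:
  bottom plate: d = -85.387 mm → contributes +15 806 786 mm⁴
  web plate: d = 23.613 mm → contributes +12 450 888 mm⁴
  top plate: d = 129.61 mm → contributes +14 121 664 mm⁴
Total I = 42 379 338 mm⁴.

Ix ≈ 4.24 × 10⁷ mm⁴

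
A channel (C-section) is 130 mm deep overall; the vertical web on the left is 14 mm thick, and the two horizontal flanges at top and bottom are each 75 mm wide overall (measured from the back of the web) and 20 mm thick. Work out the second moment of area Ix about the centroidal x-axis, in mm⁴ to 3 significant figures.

Ix ≈ 1.00 × 10⁷ mm⁴

Treat the section as a set of non-overlapping primitives; coordinates are from the bounding-box lower-left.
Web: 14 × 130, A = 1 820 mm², y = 65 mm, Ī = 2 563 167 mm⁴.
Top flange (beyond web): 61 × 20, A = 1 220 mm², y = 120 mm, Ī = 40 667 mm⁴.
Bottom flange (beyond web): 61 × 20, A = 1 220 mm², y = 10 mm, Ī = 40 667 mm⁴.
By symmetry the centroid is at mid-height, ȳ = 65 mm.
Transfer each piece to the centroidal x-axis using Ī + A·d² with d = y − 65:
  web: d = 0 mm → contributes +2 563 167 mm⁴
  top flange (beyond web): d = 55 mm → contributes +3 731 167 mm⁴
  bottom flange (beyond web): d = -55 mm → contributes +3 731 167 mm⁴
Total I = 10 025 500 mm⁴.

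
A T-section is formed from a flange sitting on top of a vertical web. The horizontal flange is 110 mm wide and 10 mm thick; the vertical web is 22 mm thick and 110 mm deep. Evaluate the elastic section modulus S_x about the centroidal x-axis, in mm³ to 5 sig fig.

S_x ≈ 7.0127 × 10⁴ mm³

Split into non-overlapping primitives; take the origin at the lower-left of the bounding box.
Flange: 110 × 10, A = 1 100 mm², y = 115 mm, Ī = 9166.667 mm⁴.
Web: 22 × 110, A = 2 420 mm², y = 55 mm, Ī = 2 440 167 mm⁴.
Centroid: ȳ = ΣA·y / ΣA = 73.75 mm.
Transfer each piece to the centroidal x-axis using Ī + A·d² with d = y − 73.75:
  flange: d = 41.25 mm → contributes +1 880 885 mm⁴
  web: d = -18.75 mm → contributes +3 290 948 mm⁴
Total I = 5 171 833 mm⁴.
Extreme fibre distance c = 73.75 mm; S = I/c = 70126.55 mm³.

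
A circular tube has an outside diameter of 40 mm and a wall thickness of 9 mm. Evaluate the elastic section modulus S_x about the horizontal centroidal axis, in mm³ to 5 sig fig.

S_x ≈ 5708.2 mm³

Break the section into simple shapes (no overlaps), measuring from the bottom-left corner of the bounding box.
Outer circle: ⌀40, A = 1256.637 mm², y = 20 mm, Ī = 125663.7 mm⁴.
Bore (subtracted): ⌀22, A = 380.1327 mm², y = 20 mm, Ī = 11499.01 mm⁴.
By symmetry the centroid is at mid-height, ȳ = 20 mm.
All pieces are centred on the horizontal centroidal axis, so I = ΣĪ (holes subtracted) = 114164.7 mm⁴.
Extreme fibre distance c = 20 mm; S = I/c = 5708.235 mm³.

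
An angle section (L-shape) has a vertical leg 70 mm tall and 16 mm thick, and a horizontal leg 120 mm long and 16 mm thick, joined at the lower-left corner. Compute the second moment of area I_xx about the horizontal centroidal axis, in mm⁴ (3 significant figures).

Decompose the section into non-overlapping parts with the origin at the bottom-left of its bounding rectangle.
Vertical leg: 16 × 70, A = 1 120 mm², y = 35 mm, Ī = 457 333 mm⁴.
Horizontal leg (remainder): 104 × 16, A = 1 664 mm², y = 8 mm, Ī = 35 499 mm⁴.
Centroid: ȳ = ΣA·y / ΣA = 18.862 mm.
Transfer each piece to the horizontal centroidal axis using Ī + A·d² with d = y − 18.862:
  vertical leg: d = 16.138 mm → contributes +749 018 mm⁴
  horizontal leg (remainder): d = -10.862 mm → contributes +231 825 mm⁴
Total I = 980 843 mm⁴.

I_xx ≈ 9.81 × 10⁵ mm⁴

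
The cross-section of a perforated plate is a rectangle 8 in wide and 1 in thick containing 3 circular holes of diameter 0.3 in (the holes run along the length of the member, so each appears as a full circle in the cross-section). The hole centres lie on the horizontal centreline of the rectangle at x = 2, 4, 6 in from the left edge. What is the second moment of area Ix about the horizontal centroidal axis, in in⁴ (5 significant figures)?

Decompose the section into non-overlapping parts with the origin at the bottom-left of its bounding rectangle.
Plate: 8 × 1, A = 8 in², y = 0.5 in, Ī = 0.6666667 in⁴.
Hole 1 (subtracted): ⌀0.3, A = 0.07068583 in², y = 0.5 in, Ī = 0.0003976078 in⁴.
Hole 2 (subtracted): ⌀0.3, A = 0.07068583 in², y = 0.5 in, Ī = 0.0003976078 in⁴.
Hole 3 (subtracted): ⌀0.3, A = 0.07068583 in², y = 0.5 in, Ī = 0.0003976078 in⁴.
By symmetry the centroid is at mid-height, ȳ = 0.5 in.
All pieces are centred on the horizontal centroidal axis, so I = ΣĪ (holes subtracted) = 0.6654738 in⁴.

Ix ≈ 0.66547 in⁴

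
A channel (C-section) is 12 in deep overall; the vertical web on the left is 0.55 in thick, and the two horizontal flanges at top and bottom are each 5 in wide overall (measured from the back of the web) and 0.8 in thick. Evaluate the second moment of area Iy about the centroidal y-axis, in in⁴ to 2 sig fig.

Treat the section as a set of non-overlapping primitives; coordinates are from the bounding-box lower-left.
Web: 0.55 × 12, A = 6.6 in², x = 0.275 in, Ī = 0.1664 in⁴.
Top flange (beyond web): 4.45 × 0.8, A = 3.56 in², x = 2.775 in, Ī = 5.875 in⁴.
Bottom flange (beyond web): 4.45 × 0.8, A = 3.56 in², x = 2.775 in, Ī = 5.875 in⁴.
Centroid: x̄ = ΣA·x / ΣA = 1.572 in.
Transfer each piece to the centroidal y-axis using Ī + A·d² with d = x − 1.572:
  web: d = -1.297 in → contributes +11.28 in⁴
  top flange (beyond web): d = 1.203 in → contributes +11.02 in⁴
  bottom flange (beyond web): d = 1.203 in → contributes +11.02 in⁴
Total I = 33.32 in⁴.

Iy ≈ 33 in⁴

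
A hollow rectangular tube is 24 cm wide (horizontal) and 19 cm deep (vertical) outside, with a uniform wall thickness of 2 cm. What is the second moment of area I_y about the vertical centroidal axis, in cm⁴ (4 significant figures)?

I_y ≈ 1.189 × 10⁴ cm⁴

Split into non-overlapping primitives; take the origin at the lower-left of the bounding box.
Outer rectangle: 24 × 19, A = 456 cm², x = 12 cm, Ī = 21 888 cm⁴.
Inner void (subtracted): 20 × 15, A = 300 cm², x = 12 cm, Ī = 10 000 cm⁴.
By symmetry the centroid is at mid-width, x̄ = 12 cm.
All pieces are centred on the vertical centroidal axis, so I = ΣĪ (holes subtracted) = 11 888 cm⁴.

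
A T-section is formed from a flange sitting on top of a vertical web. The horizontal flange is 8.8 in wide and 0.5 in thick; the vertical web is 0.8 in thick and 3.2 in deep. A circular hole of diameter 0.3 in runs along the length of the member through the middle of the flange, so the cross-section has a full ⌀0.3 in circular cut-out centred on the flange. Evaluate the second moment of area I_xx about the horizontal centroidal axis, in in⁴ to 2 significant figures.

I_xx ≈ 7.8 in⁴

Treat the section as a set of non-overlapping primitives; coordinates are from the bounding-box lower-left.
Flange: 8.8 × 0.5, A = 4.4 in², y = 3.45 in, Ī = 0.09167 in⁴.
Web: 0.8 × 3.2, A = 2.56 in², y = 1.6 in, Ī = 2.185 in⁴.
Hole (subtracted): ⌀0.3, A = 0.07069 in², y = 3.45 in, Ī = 0.0003976 in⁴.
Centroid: ȳ = ΣA·y / ΣA = 2.763 in.
Transfer each piece to the horizontal centroidal axis using Ī + A·d² with d = y − 2.763:
  flange: d = 0.6874 in → contributes +2.171 in⁴
  web: d = -1.163 in → contributes +5.644 in⁴
  hole: d = 0.6874 in → contributes −0.0338 in⁴
Total I = 7.782 in⁴.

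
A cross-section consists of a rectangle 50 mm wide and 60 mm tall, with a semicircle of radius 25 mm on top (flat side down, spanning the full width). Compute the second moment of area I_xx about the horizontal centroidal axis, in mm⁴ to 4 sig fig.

Break the section into simple shapes (no overlaps), measuring from the bottom-left corner of the bounding box.
Rectangular body: 50 × 60, A = 3 000 mm², y = 30 mm, Ī = 900 000 mm⁴.
Semicircular cap: semicircle r = 25, A = 981.748 mm², y = 70.6103 mm, Ī = 42873.8 mm⁴.
Centroid: ȳ = ΣA·y / ΣA = 40.013 mm.
Transfer each piece to the horizontal centroidal axis using Ī + A·d² with d = y − 40.013:
  rectangular body: d = -10.013 mm → contributes +1 200 778 mm⁴
  semicircular cap: d = 30.5974 mm → contributes +961 985 mm⁴
Total I = 2 162 763 mm⁴.

I_xx ≈ 2.163 × 10⁶ mm⁴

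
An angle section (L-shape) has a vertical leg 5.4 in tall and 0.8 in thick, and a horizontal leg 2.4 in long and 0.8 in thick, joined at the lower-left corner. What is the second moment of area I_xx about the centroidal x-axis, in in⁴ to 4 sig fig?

Split into non-overlapping primitives; take the origin at the lower-left of the bounding box.
Vertical leg: 0.8 × 5.4, A = 4.32 in², y = 2.7 in, Ī = 10.4976 in⁴.
Horizontal leg (remainder): 1.6 × 0.8, A = 1.28 in², y = 0.4 in, Ī = 0.0682667 in⁴.
Centroid: ȳ = ΣA·y / ΣA = 2.17429 in.
Transfer each piece to the centroidal x-axis using Ī + A·d² with d = y − 2.17429:
  vertical leg: d = 0.525714 in → contributes +11.6915 in⁴
  horizontal leg (remainder): d = -1.77429 in → contributes +4.09782 in⁴
Total I = 15.7894 in⁴.

I_xx ≈ 15.79 in⁴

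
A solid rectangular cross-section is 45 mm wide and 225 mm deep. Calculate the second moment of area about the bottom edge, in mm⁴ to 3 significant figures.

I_base ≈ 1.71 × 10⁸ mm⁴

The section: 45 × 225, A = 10 125 mm², y = 112.5 mm, Ī = 42 714 844 mm⁴.
Transfer it to a horizontal axis along the bottom face using Ī + A·d² with d = y − 0:
  the section: d = 112.5 mm → contributes +170 859 375 mm⁴
Total I = 170 859 375 mm⁴.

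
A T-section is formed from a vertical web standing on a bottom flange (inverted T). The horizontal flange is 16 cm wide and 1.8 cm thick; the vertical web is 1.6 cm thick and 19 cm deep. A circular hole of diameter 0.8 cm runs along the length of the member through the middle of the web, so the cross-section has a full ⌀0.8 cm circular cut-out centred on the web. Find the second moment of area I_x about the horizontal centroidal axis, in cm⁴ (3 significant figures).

I_x ≈ 2510 cm⁴

Decompose the section into non-overlapping parts with the origin at the bottom-left of its bounding rectangle.
Flange: 16 × 1.8, A = 28.8 cm², y = 0.9 cm, Ī = 7.776 cm⁴.
Web: 1.6 × 19, A = 30.4 cm², y = 11.3 cm, Ī = 914.53 cm⁴.
Hole (subtracted): ⌀0.8, A = 0.50265 cm², y = 11.3 cm, Ī = 0.020106 cm⁴.
Centroid: ȳ = ΣA·y / ΣA = 6.1972 cm.
Transfer each piece to the horizontal centroidal axis using Ī + A·d² with d = y − 6.1972:
  flange: d = -5.2972 cm → contributes +815.92 cm⁴
  web: d = 5.1028 cm → contributes +1706.1 cm⁴
  hole: d = 5.1028 cm → contributes −13.108 cm⁴
Total I = 2508.9 cm⁴.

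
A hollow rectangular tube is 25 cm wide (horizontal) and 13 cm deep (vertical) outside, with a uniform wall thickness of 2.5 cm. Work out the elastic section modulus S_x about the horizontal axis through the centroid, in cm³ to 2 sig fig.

Break the section into simple shapes (no overlaps), measuring from the bottom-left corner of the bounding box.
Outer rectangle: 25 × 13, A = 325 cm², y = 6.5 cm, Ī = 4 577 cm⁴.
Inner void (subtracted): 20 × 8, A = 160 cm², y = 6.5 cm, Ī = 853.3 cm⁴.
By symmetry the centroid is at mid-height, ȳ = 6.5 cm.
All pieces are centred on the horizontal axis through the centroid, so I = ΣĪ (holes subtracted) = 3 724 cm⁴.
Extreme fibre distance c = 6.5 cm; S = I/c = 572.9 cm³.

S_x ≈ 570 cm³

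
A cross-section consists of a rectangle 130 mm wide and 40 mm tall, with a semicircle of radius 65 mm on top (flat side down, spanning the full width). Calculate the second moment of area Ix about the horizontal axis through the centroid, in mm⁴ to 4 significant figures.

Treat the section as a set of non-overlapping primitives; coordinates are from the bounding-box lower-left.
Rectangular body: 130 × 40, A = 5 200 mm², y = 20 mm, Ī = 693 333 mm⁴.
Semicircular cap: semicircle r = 65, A = 6636.61 mm², y = 67.5869 mm, Ī = 1 959 230 mm⁴.
Centroid: ȳ = ΣA·y / ΣA = 46.6812 mm.
Transfer each piece to the horizontal axis through the centroid using Ī + A·d² with d = y − 46.6812:
  rectangular body: d = -26.6812 mm → contributes +4 395 156 mm⁴
  semicircular cap: d = 20.9056 mm → contributes +4 859 727 mm⁴
Total I = 9 254 882 mm⁴.

Ix ≈ 9.255 × 10⁶ mm⁴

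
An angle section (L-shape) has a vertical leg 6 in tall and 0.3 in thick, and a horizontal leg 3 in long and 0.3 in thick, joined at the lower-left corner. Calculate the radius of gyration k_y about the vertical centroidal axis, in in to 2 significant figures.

k_y ≈ 0.82 in

Decompose the section into non-overlapping parts with the origin at the bottom-left of its bounding rectangle.
Vertical leg: 0.3 × 6, A = 1.8 in², x = 0.15 in, Ī = 0.0135 in⁴.
Horizontal leg (remainder): 2.7 × 0.3, A = 0.81 in², x = 1.65 in, Ī = 0.4921 in⁴.
Centroid: x̄ = ΣA·x / ΣA = 0.6155 in.
Transfer each piece to the vertical centroidal axis using Ī + A·d² with d = x − 0.6155:
  vertical leg: d = -0.4655 in → contributes +0.4036 in⁴
  horizontal leg (remainder): d = 1.034 in → contributes +1.359 in⁴
Total I = 1.762 in⁴.
Radius of gyration: k = √(I/A) = √(1.762 / 2.61) = 0.8218 in.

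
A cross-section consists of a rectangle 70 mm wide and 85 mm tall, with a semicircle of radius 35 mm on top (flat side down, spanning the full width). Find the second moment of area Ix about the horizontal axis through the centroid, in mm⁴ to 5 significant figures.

Split into non-overlapping primitives; take the origin at the lower-left of the bounding box.
Rectangular body: 70 × 85, A = 5 950 mm², y = 42.5 mm, Ī = 3 582 396 mm⁴.
Semicircular cap: semicircle r = 35, A = 1924.226 mm², y = 99.85446 mm, Ī = 164 704 mm⁴.
Centroid: ȳ = ΣA·y / ΣA = 56.51572 mm.
Transfer each piece to the horizontal axis through the centroid using Ī + A·d² with d = y − 56.51572:
  rectangular body: d = -14.01572 mm → contributes +4 751 216 mm⁴
  semicircular cap: d = 43.33874 mm → contributes +3 778 874 mm⁴
Total I = 8 530 090 mm⁴.

Ix ≈ 8.5301 × 10⁶ mm⁴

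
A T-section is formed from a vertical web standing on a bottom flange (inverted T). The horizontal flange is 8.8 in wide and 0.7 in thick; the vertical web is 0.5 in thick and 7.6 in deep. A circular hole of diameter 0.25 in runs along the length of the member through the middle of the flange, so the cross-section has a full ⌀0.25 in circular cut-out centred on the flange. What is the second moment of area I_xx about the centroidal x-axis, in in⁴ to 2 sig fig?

I_xx ≈ 59 in⁴

Treat the section as a set of non-overlapping primitives; coordinates are from the bounding-box lower-left.
Flange: 8.8 × 0.7, A = 6.16 in², y = 0.35 in, Ī = 0.2515 in⁴.
Web: 0.5 × 7.6, A = 3.8 in², y = 4.5 in, Ī = 18.29 in⁴.
Hole (subtracted): ⌀0.25, A = 0.04909 in², y = 0.35 in, Ī = 0.0001917 in⁴.
Centroid: ȳ = ΣA·y / ΣA = 1.941 in.
Transfer each piece to the centroidal x-axis using Ī + A·d² with d = y − 1.941:
  flange: d = -1.591 in → contributes +15.85 in⁴
  web: d = 2.559 in → contributes +43.17 in⁴
  hole: d = -1.591 in → contributes −0.1245 in⁴
Total I = 58.89 in⁴.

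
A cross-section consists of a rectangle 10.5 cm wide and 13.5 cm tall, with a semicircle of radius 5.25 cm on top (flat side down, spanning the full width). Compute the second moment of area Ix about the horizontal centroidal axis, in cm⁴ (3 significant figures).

Ix ≈ 4910 cm⁴

Break the section into simple shapes (no overlaps), measuring from the bottom-left corner of the bounding box.
Rectangular body: 10.5 × 13.5, A = 141.75 cm², y = 6.75 cm, Ī = 2152.8 cm⁴.
Semicircular cap: semicircle r = 5.25, A = 43.295 cm², y = 15.728 cm, Ī = 83.381 cm⁴.
Centroid: ȳ = ΣA·y / ΣA = 8.8506 cm.
Transfer each piece to the horizontal centroidal axis using Ī + A·d² with d = y − 8.8506:
  rectangular body: d = -2.1006 cm → contributes +2778.3 cm⁴
  semicircular cap: d = 6.8775 cm → contributes +2131.3 cm⁴
Total I = 4909.6 cm⁴.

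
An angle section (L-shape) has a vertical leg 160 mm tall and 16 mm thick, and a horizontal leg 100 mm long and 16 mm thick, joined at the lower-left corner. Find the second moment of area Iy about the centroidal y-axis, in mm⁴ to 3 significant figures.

Iy ≈ 3.05 × 10⁶ mm⁴

Break the section into simple shapes (no overlaps), measuring from the bottom-left corner of the bounding box.
Vertical leg: 16 × 160, A = 2 560 mm², x = 8 mm, Ī = 54 613 mm⁴.
Horizontal leg (remainder): 84 × 16, A = 1 344 mm², x = 58 mm, Ī = 790 272 mm⁴.
Centroid: x̄ = ΣA·x / ΣA = 25.213 mm.
Transfer each piece to the centroidal y-axis using Ī + A·d² with d = x − 25.213:
  vertical leg: d = -17.213 mm → contributes +813 119 mm⁴
  horizontal leg (remainder): d = 32.787 mm → contributes +2 235 045 mm⁴
Total I = 3 048 164 mm⁴.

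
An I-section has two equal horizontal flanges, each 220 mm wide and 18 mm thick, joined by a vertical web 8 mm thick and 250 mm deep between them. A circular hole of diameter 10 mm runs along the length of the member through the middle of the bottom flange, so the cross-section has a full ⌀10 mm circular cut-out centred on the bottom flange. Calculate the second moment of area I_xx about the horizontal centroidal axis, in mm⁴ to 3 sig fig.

I_xx ≈ 1.51 × 10⁸ mm⁴

Decompose the section into non-overlapping parts with the origin at the bottom-left of its bounding rectangle.
Bottom flange: 220 × 18, A = 3 960 mm², y = 9 mm, Ī = 106 920 mm⁴.
Web: 8 × 250, A = 2 000 mm², y = 143 mm, Ī = 10 416 667 mm⁴.
Top flange: 220 × 18, A = 3 960 mm², y = 277 mm, Ī = 106 920 mm⁴.
Hole (subtracted): ⌀10, A = 78.54 mm², y = 9 mm, Ī = 490.87 mm⁴.
Centroid: ȳ = ΣA·y / ΣA = 144.07 mm.
Transfer each piece to the horizontal centroidal axis using Ī + A·d² with d = y − 144.07:
  bottom flange: d = -135.07 mm → contributes +72 352 128 mm⁴
  web: d = -1.0694 mm → contributes +10 418 954 mm⁴
  top flange: d = 132.93 mm → contributes +70 082 289 mm⁴
  hole: d = -135.07 mm → contributes −1 433 351 mm⁴
Total I = 151 420 020 mm⁴.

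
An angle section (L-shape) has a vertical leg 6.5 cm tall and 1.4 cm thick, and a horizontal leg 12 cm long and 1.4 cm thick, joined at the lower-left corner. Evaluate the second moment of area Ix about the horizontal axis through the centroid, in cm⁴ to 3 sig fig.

Ix ≈ 71.1 cm⁴

Split into non-overlapping primitives; take the origin at the lower-left of the bounding box.
Vertical leg: 1.4 × 6.5, A = 9.1 cm², y = 3.25 cm, Ī = 32.04 cm⁴.
Horizontal leg (remainder): 10.6 × 1.4, A = 14.84 cm², y = 0.7 cm, Ī = 2.4239 cm⁴.
Centroid: ȳ = ΣA·y / ΣA = 1.6693 cm.
Transfer each piece to the horizontal axis through the centroid using Ī + A·d² with d = y − 1.6693:
  vertical leg: d = 1.5807 cm → contributes +54.777 cm⁴
  horizontal leg (remainder): d = -0.9693 cm → contributes +16.367 cm⁴
Total I = 71.144 cm⁴.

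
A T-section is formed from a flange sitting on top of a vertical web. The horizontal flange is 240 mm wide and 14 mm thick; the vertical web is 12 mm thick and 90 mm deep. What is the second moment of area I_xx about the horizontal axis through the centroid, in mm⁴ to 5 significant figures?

Break the section into simple shapes (no overlaps), measuring from the bottom-left corner of the bounding box.
Flange: 240 × 14, A = 3 360 mm², y = 97 mm, Ī = 54 880 mm⁴.
Web: 12 × 90, A = 1 080 mm², y = 45 mm, Ī = 729 000 mm⁴.
Centroid: ȳ = ΣA·y / ΣA = 84.35135 mm.
Transfer each piece to the horizontal axis through the centroid using Ī + A·d² with d = y − 84.35135:
  flange: d = 12.64865 mm → contributes +592440.7 mm⁴
  web: d = -39.35135 mm → contributes +2 401 411 mm⁴
Total I = 2 993 852 mm⁴.

I_xx ≈ 2.9939 × 10⁶ mm⁴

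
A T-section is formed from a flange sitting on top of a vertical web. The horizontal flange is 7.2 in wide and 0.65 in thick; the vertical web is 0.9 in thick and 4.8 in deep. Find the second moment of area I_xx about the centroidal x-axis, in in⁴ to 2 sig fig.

Decompose the section into non-overlapping parts with the origin at the bottom-left of its bounding rectangle.
Flange: 7.2 × 0.65, A = 4.68 in², y = 5.125 in, Ī = 0.1648 in⁴.
Web: 0.9 × 4.8, A = 4.32 in², y = 2.4 in, Ī = 8.294 in⁴.
Centroid: ȳ = ΣA·y / ΣA = 3.817 in.
Transfer each piece to the centroidal x-axis using Ī + A·d² with d = y − 3.817:
  flange: d = 1.308 in → contributes +8.172 in⁴
  web: d = -1.417 in → contributes +16.97 in⁴
Total I = 25.14 in⁴.

I_xx ≈ 25 in⁴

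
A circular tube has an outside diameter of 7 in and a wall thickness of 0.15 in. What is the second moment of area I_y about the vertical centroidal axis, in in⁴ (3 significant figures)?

Treat the section as a set of non-overlapping primitives; coordinates are from the bounding-box lower-left.
Outer circle: ⌀7, A = 38.485 in², x = 3.5 in, Ī = 117.86 in⁴.
Bore (subtracted): ⌀6.7, A = 35.257 in², x = 3.5 in, Ī = 98.917 in⁴.
By symmetry the centroid is at mid-width, x̄ = 3.5 in.
All pieces are centred on the vertical centroidal axis, so I = ΣĪ (holes subtracted) = 18.942 in⁴.

I_y ≈ 18.9 in⁴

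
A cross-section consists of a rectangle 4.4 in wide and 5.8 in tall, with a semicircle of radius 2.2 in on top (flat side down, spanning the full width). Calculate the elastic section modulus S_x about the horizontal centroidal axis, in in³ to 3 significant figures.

Treat the section as a set of non-overlapping primitives; coordinates are from the bounding-box lower-left.
Rectangular body: 4.4 × 5.8, A = 25.52 in², y = 2.9 in, Ī = 71.541 in⁴.
Semicircular cap: semicircle r = 2.2, A = 7.6027 in², y = 6.7337 in, Ī = 2.5711 in⁴.
Centroid: ȳ = ΣA·y / ΣA = 3.78 in.
Transfer each piece to the horizontal centroidal axis using Ī + A·d² with d = y − 3.78:
  rectangular body: d = -0.87995 in → contributes +91.302 in⁴
  semicircular cap: d = 2.9538 in → contributes +68.902 in⁴
Total I = 160.2 in⁴.
Extreme fibre distance c = 4.22 in; S = I/c = 37.962 in³.

S_x ≈ 38.0 in³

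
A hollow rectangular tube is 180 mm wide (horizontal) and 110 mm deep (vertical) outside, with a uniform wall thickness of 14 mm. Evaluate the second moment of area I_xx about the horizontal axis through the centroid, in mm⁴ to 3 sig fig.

I_xx ≈ 1.30 × 10⁷ mm⁴

Treat the section as a set of non-overlapping primitives; coordinates are from the bounding-box lower-left.
Outer rectangle: 180 × 110, A = 19 800 mm², y = 55 mm, Ī = 19 965 000 mm⁴.
Inner void (subtracted): 152 × 82, A = 12 464 mm², y = 55 mm, Ī = 6 983 995 mm⁴.
By symmetry the centroid is at mid-height, ȳ = 55 mm.
All pieces are centred on the horizontal axis through the centroid, so I = ΣĪ (holes subtracted) = 12 981 005 mm⁴.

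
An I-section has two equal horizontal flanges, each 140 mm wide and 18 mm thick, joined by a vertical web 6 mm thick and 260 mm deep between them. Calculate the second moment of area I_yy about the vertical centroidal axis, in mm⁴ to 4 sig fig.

I_yy ≈ 8.237 × 10⁶ mm⁴

Treat the section as a set of non-overlapping primitives; coordinates are from the bounding-box lower-left.
Bottom flange: 140 × 18, A = 2 520 mm², x = 70 mm, Ī = 4 116 000 mm⁴.
Web: 6 × 260, A = 1 560 mm², x = 70 mm, Ī = 4 680 mm⁴.
Top flange: 140 × 18, A = 2 520 mm², x = 70 mm, Ī = 4 116 000 mm⁴.
By symmetry the centroid is at mid-width, x̄ = 70 mm.
All pieces are centred on the vertical centroidal axis, so I = ΣĪ = 8 236 680 mm⁴.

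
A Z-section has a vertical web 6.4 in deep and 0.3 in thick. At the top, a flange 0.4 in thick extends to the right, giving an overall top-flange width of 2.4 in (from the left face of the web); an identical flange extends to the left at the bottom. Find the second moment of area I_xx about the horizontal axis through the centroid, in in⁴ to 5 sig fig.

I_xx ≈ 21.696 in⁴

Decompose the section into non-overlapping parts with the origin at the bottom-left of its bounding rectangle.
Web: 0.3 × 6.4, A = 1.92 in², y = 3.2 in, Ī = 6.5536 in⁴.
Top flange (beyond web): 2.1 × 0.4, A = 0.84 in², y = 6.2 in, Ī = 0.0112 in⁴.
Bottom flange (beyond web): 2.1 × 0.4, A = 0.84 in², y = 0.2 in, Ī = 0.0112 in⁴.
Centroid: ȳ = ΣA·y / ΣA = 3.2 in.
Transfer each piece to the horizontal axis through the centroid using Ī + A·d² with d = y − 3.2:
  web: d = 0 in → contributes +6.5536 in⁴
  top flange (beyond web): d = 3 in → contributes +7.5712 in⁴
  bottom flange (beyond web): d = -3 in → contributes +7.5712 in⁴
Total I = 21.696 in⁴.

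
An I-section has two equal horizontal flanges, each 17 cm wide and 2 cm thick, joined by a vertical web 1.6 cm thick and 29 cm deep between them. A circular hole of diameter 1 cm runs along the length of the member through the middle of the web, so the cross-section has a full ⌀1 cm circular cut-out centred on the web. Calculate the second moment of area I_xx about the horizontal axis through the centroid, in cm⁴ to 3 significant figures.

Decompose the section into non-overlapping parts with the origin at the bottom-left of its bounding rectangle.
Bottom flange: 17 × 2, A = 34 cm², y = 1 cm, Ī = 11.333 cm⁴.
Web: 1.6 × 29, A = 46.4 cm², y = 16.5 cm, Ī = 3251.9 cm⁴.
Top flange: 17 × 2, A = 34 cm², y = 32 cm, Ī = 11.333 cm⁴.
Hole (subtracted): ⌀1, A = 0.7854 cm², y = 16.5 cm, Ī = 0.049087 cm⁴.
By symmetry the centroid is at mid-height, ȳ = 16.5 cm.
Transfer each piece to the horizontal axis through the centroid using Ī + A·d² with d = y − 16.5:
  bottom flange: d = -15.5 cm → contributes +8179.8 cm⁴
  web: d = 0 cm → contributes +3251.9 cm⁴
  top flange: d = 15.5 cm → contributes +8179.8 cm⁴
  hole: d = 0 cm → contributes −0.049087 cm⁴
Total I = 19 611 cm⁴.

I_xx ≈ 1.96 × 10⁴ cm⁴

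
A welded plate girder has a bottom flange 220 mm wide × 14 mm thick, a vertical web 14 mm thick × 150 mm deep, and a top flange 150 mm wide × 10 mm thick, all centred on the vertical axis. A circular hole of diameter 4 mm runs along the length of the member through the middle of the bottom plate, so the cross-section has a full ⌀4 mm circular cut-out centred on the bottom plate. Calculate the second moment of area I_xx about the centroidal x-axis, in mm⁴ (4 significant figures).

I_xx ≈ 3.163 × 10⁷ mm⁴

Treat the section as a set of non-overlapping primitives; coordinates are from the bounding-box lower-left.
Bottom plate: 220 × 14, A = 3 080 mm², y = 7 mm, Ī = 50306.7 mm⁴.
Web plate: 14 × 150, A = 2 100 mm², y = 89 mm, Ī = 3 937 500 mm⁴.
Top plate: 150 × 10, A = 1 500 mm², y = 169 mm, Ī = 12 500 mm⁴.
Hole (subtracted): ⌀4, A = 12.5664 mm², y = 7 mm, Ī = 12.5664 mm⁴.
Centroid: ȳ = ΣA·y / ΣA = 69.2728 mm.
Transfer each piece to the centroidal x-axis using Ī + A·d² with d = y − 69.2728:
  bottom plate: d = -62.2728 mm → contributes +11 994 257 mm⁴
  web plate: d = 19.7272 mm → contributes +4 754 738 mm⁴
  top plate: d = 99.7272 mm → contributes +14 930 761 mm⁴
  hole: d = -62.2728 mm → contributes −48743.8 mm⁴
Total I = 31 631 013 mm⁴.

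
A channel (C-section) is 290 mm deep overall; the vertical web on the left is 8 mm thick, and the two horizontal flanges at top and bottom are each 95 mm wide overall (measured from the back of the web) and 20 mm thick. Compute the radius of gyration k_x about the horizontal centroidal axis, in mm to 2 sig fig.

Split into non-overlapping primitives; take the origin at the lower-left of the bounding box.
Web: 8 × 290, A = 2 320 mm², y = 145 mm, Ī = 16 259 333 mm⁴.
Top flange (beyond web): 87 × 20, A = 1 740 mm², y = 280 mm, Ī = 58 000 mm⁴.
Bottom flange (beyond web): 87 × 20, A = 1 740 mm², y = 10 mm, Ī = 58 000 mm⁴.
By symmetry the centroid is at mid-height, ȳ = 145 mm.
Transfer each piece to the horizontal centroidal axis using Ī + A·d² with d = y − 145:
  web: d = 0 mm → contributes +16 259 333 mm⁴
  top flange (beyond web): d = 135 mm → contributes +31 769 500 mm⁴
  bottom flange (beyond web): d = -135 mm → contributes +31 769 500 mm⁴
Total I = 79 798 333 mm⁴.
Radius of gyration: k = √(I/A) = √(79 798 333 / 5 800) = 117.3 mm.

k_x ≈ 120 mm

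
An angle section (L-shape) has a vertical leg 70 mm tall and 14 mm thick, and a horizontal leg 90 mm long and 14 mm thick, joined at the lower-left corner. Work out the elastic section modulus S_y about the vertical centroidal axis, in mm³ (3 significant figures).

Split into non-overlapping primitives; take the origin at the lower-left of the bounding box.
Vertical leg: 14 × 70, A = 980 mm², x = 7 mm, Ī = 16 007 mm⁴.
Horizontal leg (remainder): 76 × 14, A = 1 064 mm², x = 52 mm, Ī = 512 139 mm⁴.
Centroid: x̄ = ΣA·x / ΣA = 30.425 mm.
Transfer each piece to the vertical centroidal axis using Ī + A·d² with d = x − 30.425:
  vertical leg: d = -23.425 mm → contributes +553 747 mm⁴
  horizontal leg (remainder): d = 21.575 mm → contributes +1 007 426 mm⁴
Total I = 1 561 173 mm⁴.
Extreme fibre distance c = 59.575 mm; S = I/c = 26 205 mm³.

S_y ≈ 2.62 × 10⁴ mm³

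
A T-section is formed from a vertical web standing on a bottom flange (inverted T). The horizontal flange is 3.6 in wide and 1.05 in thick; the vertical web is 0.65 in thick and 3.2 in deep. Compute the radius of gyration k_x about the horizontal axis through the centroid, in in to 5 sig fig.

Treat the section as a set of non-overlapping primitives; coordinates are from the bounding-box lower-left.
Flange: 3.6 × 1.05, A = 3.78 in², y = 0.525 in, Ī = 0.3472875 in⁴.
Web: 0.65 × 3.2, A = 2.08 in², y = 2.65 in, Ī = 1.774933 in⁴.
Centroid: ȳ = ΣA·y / ΣA = 1.279266 in.
Transfer each piece to the horizontal axis through the centroid using Ī + A·d² with d = y − 1.279266:
  flange: d = -0.7542662 in → contributes +2.497796 in⁴
  web: d = 1.370734 in → contributes +5.683068 in⁴
Total I = 8.180864 in⁴.
Radius of gyration: k = √(I/A) = √(8.180864 / 5.86) = 1.181546 in.

k_x ≈ 1.1815 in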